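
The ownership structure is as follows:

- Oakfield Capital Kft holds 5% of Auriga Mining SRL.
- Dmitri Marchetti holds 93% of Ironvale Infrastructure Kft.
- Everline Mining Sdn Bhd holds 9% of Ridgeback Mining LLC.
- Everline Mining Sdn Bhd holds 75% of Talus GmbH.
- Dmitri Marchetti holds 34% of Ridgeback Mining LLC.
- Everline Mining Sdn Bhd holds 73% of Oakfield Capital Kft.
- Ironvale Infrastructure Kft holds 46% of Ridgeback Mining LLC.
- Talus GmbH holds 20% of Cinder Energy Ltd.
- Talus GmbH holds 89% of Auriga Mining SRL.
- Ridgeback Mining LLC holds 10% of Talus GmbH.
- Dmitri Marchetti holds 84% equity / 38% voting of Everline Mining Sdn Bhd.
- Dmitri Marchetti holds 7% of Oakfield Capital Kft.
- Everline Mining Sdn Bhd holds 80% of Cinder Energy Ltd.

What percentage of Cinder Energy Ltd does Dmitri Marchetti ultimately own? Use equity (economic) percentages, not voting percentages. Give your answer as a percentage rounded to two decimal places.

Dmitri reaches Cinder along 5 paths.
Via Ridgeback → Talus: 34% × 10% × 20% = 0.68%.
Via Ironvale → Ridgeback → Talus: 93% × 46% × 10% × 20% = 0.8556%.
Via Everline → Ridgeback → Talus: 84% × 9% × 10% × 20% = 0.1512%.
Via Everline → Talus: 84% × 75% × 20% = 12.6%.
Via Everline: 84% × 80% = 67.2%.
Total: 0.68% + 0.8556% + 0.1512% + 12.6% + 67.2% = 81.4868%.
Rounded: 81.49%.

81.49%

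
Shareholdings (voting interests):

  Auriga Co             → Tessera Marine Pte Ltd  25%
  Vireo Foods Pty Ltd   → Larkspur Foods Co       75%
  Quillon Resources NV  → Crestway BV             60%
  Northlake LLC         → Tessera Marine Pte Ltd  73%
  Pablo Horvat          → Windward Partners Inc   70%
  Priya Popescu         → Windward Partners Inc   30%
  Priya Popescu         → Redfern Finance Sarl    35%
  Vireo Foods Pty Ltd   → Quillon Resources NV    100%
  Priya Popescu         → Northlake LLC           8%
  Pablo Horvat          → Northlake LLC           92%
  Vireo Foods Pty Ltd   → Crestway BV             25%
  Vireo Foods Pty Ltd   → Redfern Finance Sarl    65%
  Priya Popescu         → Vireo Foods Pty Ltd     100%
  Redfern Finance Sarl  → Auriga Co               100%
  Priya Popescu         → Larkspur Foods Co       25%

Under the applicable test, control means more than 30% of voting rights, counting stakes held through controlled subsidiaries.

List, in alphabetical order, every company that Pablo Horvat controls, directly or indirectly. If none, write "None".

Northlake LLC, Tessera Marine Pte Ltd, Windward Partners Inc

Pablo holds 70% of Windward, so Pablo controls Windward.
Pablo holds 92% of Northlake, so Pablo controls Northlake.
Northlake holds 73% of Tessera, so Pablo controls Tessera.
No other company's threshold is met.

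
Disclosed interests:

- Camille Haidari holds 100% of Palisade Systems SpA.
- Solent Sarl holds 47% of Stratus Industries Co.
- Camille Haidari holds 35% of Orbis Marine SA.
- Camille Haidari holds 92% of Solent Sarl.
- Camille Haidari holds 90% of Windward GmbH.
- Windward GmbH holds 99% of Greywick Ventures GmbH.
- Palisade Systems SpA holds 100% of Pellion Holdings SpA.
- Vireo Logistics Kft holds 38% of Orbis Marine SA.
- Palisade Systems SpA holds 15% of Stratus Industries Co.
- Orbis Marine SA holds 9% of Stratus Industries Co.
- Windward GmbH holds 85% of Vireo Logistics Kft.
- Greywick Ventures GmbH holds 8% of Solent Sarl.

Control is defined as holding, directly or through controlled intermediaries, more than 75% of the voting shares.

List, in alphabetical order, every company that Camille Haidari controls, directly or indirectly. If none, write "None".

Camille holds 90% of Windward, so Camille controls Windward.
Camille holds 100% of Palisade, so Camille controls Palisade.
Windward holds 85% of Vireo, so Camille controls Vireo.
Palisade holds 100% of Pellion, so Camille controls Pellion.
Windward holds 99% of Greywick, so Camille controls Greywick.
Camille and Greywick together hold 92% + 8% = 100% of Solent, so Camille controls Solent.
No other company's threshold is met.

Greywick Ventures GmbH, Palisade Systems SpA, Pellion Holdings SpA, Solent Sarl, Vireo Logistics Kft, Windward GmbH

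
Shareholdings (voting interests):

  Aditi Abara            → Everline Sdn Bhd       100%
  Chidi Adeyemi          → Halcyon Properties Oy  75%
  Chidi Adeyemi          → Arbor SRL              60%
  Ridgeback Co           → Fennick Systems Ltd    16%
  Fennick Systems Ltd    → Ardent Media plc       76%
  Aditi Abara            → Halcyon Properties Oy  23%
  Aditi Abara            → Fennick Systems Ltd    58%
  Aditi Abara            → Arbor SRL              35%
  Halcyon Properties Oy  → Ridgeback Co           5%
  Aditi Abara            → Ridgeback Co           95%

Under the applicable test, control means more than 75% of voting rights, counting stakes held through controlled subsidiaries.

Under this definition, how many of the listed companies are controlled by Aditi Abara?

Aditi holds 95% of Ridgeback, so Aditi controls Ridgeback.
Aditi holds 100% of Everline, so Aditi controls Everline.
No other company's threshold is met.
Aditi controls 2 companies.

2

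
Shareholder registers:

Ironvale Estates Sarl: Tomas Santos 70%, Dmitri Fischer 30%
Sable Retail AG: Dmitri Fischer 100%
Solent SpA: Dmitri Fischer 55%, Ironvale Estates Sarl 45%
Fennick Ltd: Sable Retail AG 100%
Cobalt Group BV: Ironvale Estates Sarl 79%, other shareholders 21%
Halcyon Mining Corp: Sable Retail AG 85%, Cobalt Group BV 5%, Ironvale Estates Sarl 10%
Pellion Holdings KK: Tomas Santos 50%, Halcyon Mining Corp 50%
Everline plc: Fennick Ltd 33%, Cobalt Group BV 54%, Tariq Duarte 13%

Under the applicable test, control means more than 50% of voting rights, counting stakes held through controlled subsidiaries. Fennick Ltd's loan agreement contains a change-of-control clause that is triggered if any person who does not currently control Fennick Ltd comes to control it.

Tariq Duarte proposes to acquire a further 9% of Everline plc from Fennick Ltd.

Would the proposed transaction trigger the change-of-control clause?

The purchase adds only to Tariq's holdings (Fennick's stake shrinks), so Tariq is the only person who could newly come to control Fennick.
Tariq's largest direct stake is 13% in Everline, which does not meet the threshold, so Tariq controls no company.
Neither Tariq nor any entity Tariq controls holds any voting interest in Fennick.
So before the transaction, Tariq does not control Fennick.
After the purchase, Tariq's direct stake in Everline rises to 13% + 9% = 22%, and Fennick's stake falls to 24%.
Tariq's side now holds 22% of Everline, not > 50%, so Tariq still does not control Everline.
After the transaction, neither Tariq nor any entity Tariq controls holds a voting interest in Fennick, so Tariq still does not control it.
No new person acquires control, so the clause is not triggered.

No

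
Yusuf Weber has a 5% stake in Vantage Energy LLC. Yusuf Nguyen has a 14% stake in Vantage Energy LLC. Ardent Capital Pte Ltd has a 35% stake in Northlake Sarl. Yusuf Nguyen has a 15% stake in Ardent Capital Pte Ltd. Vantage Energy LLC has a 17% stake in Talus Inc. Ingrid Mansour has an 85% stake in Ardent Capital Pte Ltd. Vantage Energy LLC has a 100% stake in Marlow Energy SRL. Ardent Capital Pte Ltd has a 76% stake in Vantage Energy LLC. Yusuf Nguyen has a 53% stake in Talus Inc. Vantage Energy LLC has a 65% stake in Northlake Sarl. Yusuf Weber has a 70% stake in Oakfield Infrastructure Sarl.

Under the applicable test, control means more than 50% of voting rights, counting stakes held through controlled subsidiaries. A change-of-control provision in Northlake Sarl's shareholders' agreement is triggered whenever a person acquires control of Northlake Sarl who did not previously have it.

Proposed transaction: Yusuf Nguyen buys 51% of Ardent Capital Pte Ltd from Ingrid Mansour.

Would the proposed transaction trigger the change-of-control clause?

The purchase adds only to Yusuf Nguyen's holdings (Ingrid's stake shrinks), so Yusuf Nguyen is the only person who could newly come to control Northlake.
Yusuf Nguyen holds 53% of Talus, so Yusuf Nguyen controls Talus.
Neither Yusuf Nguyen nor any entity Yusuf Nguyen controls holds any voting interest in Northlake.
So before the transaction, Yusuf Nguyen does not control Northlake.
After the purchase, Yusuf Nguyen's direct stake in Ardent rises to 15% + 51% = 66%, and Ingrid's stake falls to 34%.
Yusuf Nguyen holds 66% of Ardent, so Yusuf Nguyen controls Ardent.
Ardent and Yusuf Nguyen together hold 76% + 14% = 90% of Vantage, so Yusuf Nguyen controls Vantage.
Ardent and Vantage together hold 35% + 65% = 100% of Northlake, so Yusuf Nguyen controls Northlake.
Yusuf Nguyen did not control Northlake before and does after, so the clause is triggered.

Yes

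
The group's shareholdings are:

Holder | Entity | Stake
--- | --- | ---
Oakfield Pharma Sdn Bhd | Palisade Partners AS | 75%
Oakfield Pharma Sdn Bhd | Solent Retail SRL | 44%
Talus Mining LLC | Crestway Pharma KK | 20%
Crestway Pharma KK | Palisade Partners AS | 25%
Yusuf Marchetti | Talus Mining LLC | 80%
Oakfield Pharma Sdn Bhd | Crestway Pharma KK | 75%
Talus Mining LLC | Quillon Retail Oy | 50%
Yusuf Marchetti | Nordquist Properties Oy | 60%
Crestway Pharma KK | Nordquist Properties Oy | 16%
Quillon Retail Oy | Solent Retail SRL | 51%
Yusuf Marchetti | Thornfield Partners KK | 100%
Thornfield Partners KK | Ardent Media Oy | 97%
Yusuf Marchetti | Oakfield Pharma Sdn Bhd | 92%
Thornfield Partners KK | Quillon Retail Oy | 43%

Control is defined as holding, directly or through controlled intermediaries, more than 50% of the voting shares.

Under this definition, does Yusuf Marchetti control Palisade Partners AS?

Yusuf holds 92% of Oakfield, so Yusuf controls Oakfield.
Yusuf holds 80% of Talus, so Yusuf controls Talus.
Oakfield and Talus together hold 75% + 20% = 95% of Crestway, so Yusuf controls Crestway.
Crestway and Oakfield together hold 25% + 75% = 100% of Palisade, so Yusuf controls Palisade.

Yes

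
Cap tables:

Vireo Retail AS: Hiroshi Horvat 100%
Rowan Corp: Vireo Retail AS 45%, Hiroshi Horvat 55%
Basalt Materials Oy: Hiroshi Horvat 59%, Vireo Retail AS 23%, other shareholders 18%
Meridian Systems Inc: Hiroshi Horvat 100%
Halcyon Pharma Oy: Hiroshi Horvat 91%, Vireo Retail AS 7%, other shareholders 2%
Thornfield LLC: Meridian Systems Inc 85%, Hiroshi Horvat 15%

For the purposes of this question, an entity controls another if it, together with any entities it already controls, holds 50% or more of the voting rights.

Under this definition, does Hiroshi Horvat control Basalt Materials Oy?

Yes

Hiroshi holds 100% of Vireo, so Hiroshi controls Vireo.
Hiroshi and Vireo together hold 59% + 23% = 82% of Basalt, so Hiroshi controls Basalt.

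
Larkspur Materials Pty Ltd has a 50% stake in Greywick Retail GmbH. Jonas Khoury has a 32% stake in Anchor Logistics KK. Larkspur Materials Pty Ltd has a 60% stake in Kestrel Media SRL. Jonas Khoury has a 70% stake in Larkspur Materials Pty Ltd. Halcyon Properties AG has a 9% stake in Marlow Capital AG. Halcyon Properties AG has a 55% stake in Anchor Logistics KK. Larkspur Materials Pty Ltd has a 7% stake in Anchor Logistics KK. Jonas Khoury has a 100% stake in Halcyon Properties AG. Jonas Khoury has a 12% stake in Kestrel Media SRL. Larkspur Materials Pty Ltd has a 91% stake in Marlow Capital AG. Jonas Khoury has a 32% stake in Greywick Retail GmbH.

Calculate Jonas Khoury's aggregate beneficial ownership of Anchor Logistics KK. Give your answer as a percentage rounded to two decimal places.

91.90%

Jonas reaches Anchor along 3 paths.
Direct stake: 32% = 32%.
Via Halcyon: 100% × 55% = 55%.
Via Larkspur: 70% × 7% = 4.9%.
Total: 32% + 55% + 4.9% = 91.9%.
Rounded: 91.90%.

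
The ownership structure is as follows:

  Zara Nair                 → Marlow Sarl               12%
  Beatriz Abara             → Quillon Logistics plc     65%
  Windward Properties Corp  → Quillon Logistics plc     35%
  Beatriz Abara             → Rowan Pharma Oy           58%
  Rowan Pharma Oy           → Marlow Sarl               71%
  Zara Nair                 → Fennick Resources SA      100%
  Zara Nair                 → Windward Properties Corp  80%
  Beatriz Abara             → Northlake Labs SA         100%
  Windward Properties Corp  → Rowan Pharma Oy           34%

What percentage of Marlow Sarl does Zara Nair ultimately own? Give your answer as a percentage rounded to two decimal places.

31.31%

Zara reaches Marlow along 2 paths.
Direct stake: 12% = 12%.
Via Windward → Rowan: 80% × 34% × 71% = 19.312%.
Total: 12% + 19.312% = 31.312%.
Rounded: 31.31%.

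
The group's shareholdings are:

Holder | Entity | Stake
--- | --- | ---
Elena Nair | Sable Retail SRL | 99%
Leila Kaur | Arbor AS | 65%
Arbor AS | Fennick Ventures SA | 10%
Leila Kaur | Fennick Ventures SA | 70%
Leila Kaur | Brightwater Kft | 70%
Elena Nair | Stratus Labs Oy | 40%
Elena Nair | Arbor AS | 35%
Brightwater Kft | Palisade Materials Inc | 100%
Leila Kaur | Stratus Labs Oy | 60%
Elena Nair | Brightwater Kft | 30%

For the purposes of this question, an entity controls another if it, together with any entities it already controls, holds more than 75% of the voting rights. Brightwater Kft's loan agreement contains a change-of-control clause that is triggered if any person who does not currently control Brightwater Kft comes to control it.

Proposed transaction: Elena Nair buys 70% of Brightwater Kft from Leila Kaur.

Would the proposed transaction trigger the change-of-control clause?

The purchase adds only to Elena's holdings (Leila's stake shrinks), so Elena is the only person who could newly come to control Brightwater.
Elena holds 99% of Sable, so Elena controls Sable.
In Brightwater, Elena's side holds only 30%, not > 75%.
So before the transaction, Elena does not control Brightwater.
After the purchase, Elena's direct stake in Brightwater rises to 30% + 70% = 100%, and Leila's stake falls to 0%.
Elena holds 100% of Brightwater, so Elena controls Brightwater.
Elena did not control Brightwater before and does after, so the clause is triggered.

Yes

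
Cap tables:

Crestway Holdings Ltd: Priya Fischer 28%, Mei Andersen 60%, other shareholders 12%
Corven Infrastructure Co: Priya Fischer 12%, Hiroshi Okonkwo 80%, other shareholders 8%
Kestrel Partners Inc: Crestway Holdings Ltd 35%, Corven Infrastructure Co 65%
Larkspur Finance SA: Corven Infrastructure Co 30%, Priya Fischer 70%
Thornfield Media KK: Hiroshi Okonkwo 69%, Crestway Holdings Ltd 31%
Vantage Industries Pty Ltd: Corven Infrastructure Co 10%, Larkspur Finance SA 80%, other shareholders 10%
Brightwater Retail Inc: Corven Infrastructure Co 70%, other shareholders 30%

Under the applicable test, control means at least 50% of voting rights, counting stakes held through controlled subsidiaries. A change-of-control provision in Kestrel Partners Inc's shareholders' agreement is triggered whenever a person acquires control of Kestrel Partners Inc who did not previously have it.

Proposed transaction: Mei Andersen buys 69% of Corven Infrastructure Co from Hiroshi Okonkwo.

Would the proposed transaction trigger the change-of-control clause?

The purchase adds only to Mei's holdings (Hiroshi's stake shrinks), so Mei is the only person who could newly come to control Kestrel.
Mei holds 60% of Crestway, so Mei controls Crestway.
In Kestrel, Mei's side holds only 35%, not ≥ 50%.
So before the transaction, Mei does not control Kestrel.
After the purchase, Mei holds 69% of Corven directly, and Hiroshi's stake falls to 11%.
Mei holds 69% of Corven, so Mei controls Corven.
Crestway and Corven together hold 35% + 65% = 100% of Kestrel, so Mei controls Kestrel.
Mei did not control Kestrel before and does after, so the clause is triggered.

Yes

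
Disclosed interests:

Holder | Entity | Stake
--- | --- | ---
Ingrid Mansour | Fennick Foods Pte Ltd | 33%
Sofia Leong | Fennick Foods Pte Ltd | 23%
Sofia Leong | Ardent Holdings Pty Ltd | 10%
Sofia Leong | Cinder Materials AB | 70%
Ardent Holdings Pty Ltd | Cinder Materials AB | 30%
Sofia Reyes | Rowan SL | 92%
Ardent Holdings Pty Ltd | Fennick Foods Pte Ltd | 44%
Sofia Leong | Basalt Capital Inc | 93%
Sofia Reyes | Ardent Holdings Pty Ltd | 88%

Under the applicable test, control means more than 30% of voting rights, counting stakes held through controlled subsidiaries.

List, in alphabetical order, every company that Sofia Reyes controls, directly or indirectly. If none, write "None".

Ardent Holdings Pty Ltd, Fennick Foods Pte Ltd, Rowan SL

Sofia Reyes holds 88% of Ardent, so Sofia Reyes controls Ardent.
Ardent holds 44% of Fennick, so Sofia Reyes controls Fennick.
Sofia Reyes holds 92% of Rowan, so Sofia Reyes controls Rowan.
No other company's threshold is met.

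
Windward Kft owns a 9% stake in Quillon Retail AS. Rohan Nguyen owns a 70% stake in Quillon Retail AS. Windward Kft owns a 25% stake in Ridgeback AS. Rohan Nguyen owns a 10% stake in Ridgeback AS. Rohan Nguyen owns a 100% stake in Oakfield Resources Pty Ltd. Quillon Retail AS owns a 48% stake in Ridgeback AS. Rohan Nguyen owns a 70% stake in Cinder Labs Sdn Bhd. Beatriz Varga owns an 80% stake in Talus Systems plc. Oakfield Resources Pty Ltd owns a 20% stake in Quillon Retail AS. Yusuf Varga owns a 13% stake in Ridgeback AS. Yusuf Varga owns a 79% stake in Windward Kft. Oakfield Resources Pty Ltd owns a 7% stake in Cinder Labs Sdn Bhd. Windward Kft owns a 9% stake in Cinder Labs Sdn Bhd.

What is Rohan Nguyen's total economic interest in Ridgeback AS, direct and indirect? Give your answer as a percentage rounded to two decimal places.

53.20%

Rohan reaches Ridgeback along 3 paths.
Direct stake: 10% = 10%.
Via Oakfield → Quillon: 100% × 20% × 48% = 9.6%.
Via Quillon: 70% × 48% = 33.6%.
Total: 10% + 9.6% + 33.6% = 53.2%.
Rounded: 53.20%.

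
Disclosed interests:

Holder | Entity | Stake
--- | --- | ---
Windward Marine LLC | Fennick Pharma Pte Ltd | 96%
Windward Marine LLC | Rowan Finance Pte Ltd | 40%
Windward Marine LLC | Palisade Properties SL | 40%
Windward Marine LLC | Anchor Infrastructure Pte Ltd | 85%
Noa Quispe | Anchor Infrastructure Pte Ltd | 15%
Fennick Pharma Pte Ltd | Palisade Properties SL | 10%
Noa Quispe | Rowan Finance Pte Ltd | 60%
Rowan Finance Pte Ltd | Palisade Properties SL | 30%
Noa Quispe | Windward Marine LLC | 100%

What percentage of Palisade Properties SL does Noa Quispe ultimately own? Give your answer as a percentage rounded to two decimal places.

Noa reaches Palisade along 4 paths.
Via Windward → Rowan: 100% × 40% × 30% = 12%.
Via Rowan: 60% × 30% = 18%.
Via Windward: 100% × 40% = 40%.
Via Windward → Fennick: 100% × 96% × 10% = 9.6%.
Total: 12% + 18% + 40% + 9.6% = 79.6%.
Rounded: 79.60%.

79.60%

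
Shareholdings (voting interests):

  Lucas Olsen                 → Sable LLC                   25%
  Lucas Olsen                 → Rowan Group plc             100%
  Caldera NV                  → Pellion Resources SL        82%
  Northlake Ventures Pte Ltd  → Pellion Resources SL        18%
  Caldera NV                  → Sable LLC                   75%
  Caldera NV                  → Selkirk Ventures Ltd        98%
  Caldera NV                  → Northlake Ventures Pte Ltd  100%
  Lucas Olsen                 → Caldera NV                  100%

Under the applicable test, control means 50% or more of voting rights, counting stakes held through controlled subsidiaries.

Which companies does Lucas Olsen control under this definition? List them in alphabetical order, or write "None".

Lucas holds 100% of Caldera, so Lucas controls Caldera.
Caldera holds 98% of Selkirk, so Lucas controls Selkirk.
Caldera holds 100% of Northlake, so Lucas controls Northlake.
Lucas holds 100% of Rowan, so Lucas controls Rowan.
Caldera and Northlake together hold 82% + 18% = 100% of Pellion, so Lucas controls Pellion.
Caldera and Lucas together hold 75% + 25% = 100% of Sable, so Lucas controls Sable.

Caldera NV, Northlake Ventures Pte Ltd, Pellion Resources SL, Rowan Group plc, Sable LLC, Selkirk Ventures Ltd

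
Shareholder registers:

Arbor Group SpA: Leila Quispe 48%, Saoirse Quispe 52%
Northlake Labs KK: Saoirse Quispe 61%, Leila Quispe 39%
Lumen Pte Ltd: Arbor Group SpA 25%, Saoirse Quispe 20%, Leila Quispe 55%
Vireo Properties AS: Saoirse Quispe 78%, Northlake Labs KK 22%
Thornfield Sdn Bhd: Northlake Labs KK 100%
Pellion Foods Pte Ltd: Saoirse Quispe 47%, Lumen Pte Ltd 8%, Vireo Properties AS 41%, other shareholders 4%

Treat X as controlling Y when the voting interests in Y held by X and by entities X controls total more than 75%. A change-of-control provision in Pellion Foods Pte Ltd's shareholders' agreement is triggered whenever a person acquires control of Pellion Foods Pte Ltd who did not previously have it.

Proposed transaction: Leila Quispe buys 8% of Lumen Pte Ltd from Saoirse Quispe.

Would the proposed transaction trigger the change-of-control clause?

No

The purchase adds only to Leila's holdings (Saoirse's stake shrinks), so Leila is the only person who could newly come to control Pellion.
Leila's largest direct stake is 55% in Lumen, which does not meet the threshold, so Leila controls no company.
Neither Leila nor any entity Leila controls holds any voting interest in Pellion.
So before the transaction, Leila does not control Pellion.
After the purchase, Leila's direct stake in Lumen rises to 55% + 8% = 63%, and Saoirse's stake falls to 12%.
Leila's side now holds 63% of Lumen, not > 75%, so Leila still does not control Lumen.
After the transaction, neither Leila nor any entity Leila controls holds a voting interest in Pellion, so Leila still does not control it.
No new person acquires control, so the clause is not triggered.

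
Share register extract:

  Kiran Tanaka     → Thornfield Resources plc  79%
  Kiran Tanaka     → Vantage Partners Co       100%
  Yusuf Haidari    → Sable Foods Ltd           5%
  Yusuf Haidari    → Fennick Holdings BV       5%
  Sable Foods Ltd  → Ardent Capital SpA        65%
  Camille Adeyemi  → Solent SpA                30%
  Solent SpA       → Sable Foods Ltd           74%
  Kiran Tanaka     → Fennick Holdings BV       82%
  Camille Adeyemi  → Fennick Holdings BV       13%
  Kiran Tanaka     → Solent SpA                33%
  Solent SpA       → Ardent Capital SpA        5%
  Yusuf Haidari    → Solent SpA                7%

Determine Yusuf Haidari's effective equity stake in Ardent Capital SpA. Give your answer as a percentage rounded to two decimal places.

Yusuf reaches Ardent along 3 paths.
Via Solent → Sable: 7% × 74% × 65% = 3.367%.
Via Sable: 5% × 65% = 3.25%.
Via Solent: 7% × 5% = 0.35%.
Total: 3.367% + 3.25% + 0.35% = 6.967%.
Rounded: 6.97%.

6.97%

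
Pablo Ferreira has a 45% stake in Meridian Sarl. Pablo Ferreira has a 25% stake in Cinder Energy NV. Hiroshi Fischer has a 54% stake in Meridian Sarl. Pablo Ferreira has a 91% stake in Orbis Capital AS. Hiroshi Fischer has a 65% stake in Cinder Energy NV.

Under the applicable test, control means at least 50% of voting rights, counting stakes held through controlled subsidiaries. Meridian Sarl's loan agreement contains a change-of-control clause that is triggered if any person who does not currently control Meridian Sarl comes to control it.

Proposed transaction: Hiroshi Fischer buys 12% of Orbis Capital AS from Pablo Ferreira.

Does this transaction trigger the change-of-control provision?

The purchase adds only to Hiroshi's holdings (Pablo's stake shrinks), so Hiroshi is the only person who could newly come to control Meridian.
Hiroshi holds 54% of Meridian, so Hiroshi controls Meridian.
So Hiroshi already controls Meridian before the transaction.
After the purchase, Hiroshi holds 12% of Orbis directly, and Pablo's stake falls to 79%.
Hiroshi controlled Meridian already, so this is not a new person acquiring control; every other person's position is unchanged or reduced.
No new person acquires control, so the clause is not triggered.

No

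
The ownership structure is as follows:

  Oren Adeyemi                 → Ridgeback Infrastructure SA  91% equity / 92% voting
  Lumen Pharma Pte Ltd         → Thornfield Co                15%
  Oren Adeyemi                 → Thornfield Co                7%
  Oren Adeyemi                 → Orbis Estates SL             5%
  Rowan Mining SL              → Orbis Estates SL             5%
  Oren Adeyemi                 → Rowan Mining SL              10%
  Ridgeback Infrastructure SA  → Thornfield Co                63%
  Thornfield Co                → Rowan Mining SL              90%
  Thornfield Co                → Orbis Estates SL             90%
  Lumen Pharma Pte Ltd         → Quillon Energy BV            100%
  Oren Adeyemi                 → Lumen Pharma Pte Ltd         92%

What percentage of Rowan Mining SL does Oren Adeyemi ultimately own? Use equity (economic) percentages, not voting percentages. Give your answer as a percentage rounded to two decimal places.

80.32%

Oren reaches Rowan along 4 paths.
Direct stake: 10% = 10%.
Via Thornfield: 7% × 90% = 6.3%.
Via Ridgeback → Thornfield: 91% × 63% × 90% = 51.597%.
Via Lumen → Thornfield: 92% × 15% × 90% = 12.42%.
Total: 10% + 6.3% + 51.597% + 12.42% = 80.317%.
Rounded: 80.32%.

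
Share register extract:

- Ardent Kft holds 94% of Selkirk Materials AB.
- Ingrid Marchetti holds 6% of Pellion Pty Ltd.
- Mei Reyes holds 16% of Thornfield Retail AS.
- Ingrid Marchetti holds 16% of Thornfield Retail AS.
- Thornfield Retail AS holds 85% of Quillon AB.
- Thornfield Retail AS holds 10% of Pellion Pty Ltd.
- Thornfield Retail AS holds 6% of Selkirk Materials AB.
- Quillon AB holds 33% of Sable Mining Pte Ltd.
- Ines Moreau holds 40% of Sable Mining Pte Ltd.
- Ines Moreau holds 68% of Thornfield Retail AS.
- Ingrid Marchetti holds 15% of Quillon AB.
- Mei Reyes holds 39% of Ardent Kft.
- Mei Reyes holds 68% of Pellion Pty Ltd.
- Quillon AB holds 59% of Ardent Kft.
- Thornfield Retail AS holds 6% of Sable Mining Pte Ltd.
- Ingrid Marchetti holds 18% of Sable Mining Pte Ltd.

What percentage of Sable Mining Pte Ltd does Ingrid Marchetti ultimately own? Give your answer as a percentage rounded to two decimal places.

Ingrid reaches Sable along 4 paths.
Direct stake: 18% = 18%.
Via Quillon: 15% × 33% = 4.95%.
Via Thornfield → Quillon: 16% × 85% × 33% = 4.488%.
Via Thornfield: 16% × 6% = 0.96%.
Total: 18% + 4.95% + 4.488% + 0.96% = 28.398%.
Rounded: 28.40%.

28.40%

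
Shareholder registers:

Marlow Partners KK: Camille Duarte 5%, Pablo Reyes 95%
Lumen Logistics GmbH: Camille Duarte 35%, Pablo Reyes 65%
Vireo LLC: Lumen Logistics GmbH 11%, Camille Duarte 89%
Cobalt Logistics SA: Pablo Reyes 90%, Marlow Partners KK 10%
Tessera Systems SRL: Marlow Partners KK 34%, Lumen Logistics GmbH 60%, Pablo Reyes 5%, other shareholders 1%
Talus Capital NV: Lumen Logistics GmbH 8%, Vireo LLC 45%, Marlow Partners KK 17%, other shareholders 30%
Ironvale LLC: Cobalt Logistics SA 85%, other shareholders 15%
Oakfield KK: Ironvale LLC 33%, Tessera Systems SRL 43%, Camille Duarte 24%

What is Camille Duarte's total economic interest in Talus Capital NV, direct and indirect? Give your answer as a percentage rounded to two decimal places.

Camille reaches Talus along 4 paths.
Via Lumen: 35% × 8% = 2.8%.
Via Lumen → Vireo: 35% × 11% × 45% = 1.7325%.
Via Vireo: 89% × 45% = 40.05%.
Via Marlow: 5% × 17% = 0.85%.
Total: 2.8% + 1.7325% + 40.05% + 0.85% = 45.4325%.
Rounded: 45.43%.

45.43%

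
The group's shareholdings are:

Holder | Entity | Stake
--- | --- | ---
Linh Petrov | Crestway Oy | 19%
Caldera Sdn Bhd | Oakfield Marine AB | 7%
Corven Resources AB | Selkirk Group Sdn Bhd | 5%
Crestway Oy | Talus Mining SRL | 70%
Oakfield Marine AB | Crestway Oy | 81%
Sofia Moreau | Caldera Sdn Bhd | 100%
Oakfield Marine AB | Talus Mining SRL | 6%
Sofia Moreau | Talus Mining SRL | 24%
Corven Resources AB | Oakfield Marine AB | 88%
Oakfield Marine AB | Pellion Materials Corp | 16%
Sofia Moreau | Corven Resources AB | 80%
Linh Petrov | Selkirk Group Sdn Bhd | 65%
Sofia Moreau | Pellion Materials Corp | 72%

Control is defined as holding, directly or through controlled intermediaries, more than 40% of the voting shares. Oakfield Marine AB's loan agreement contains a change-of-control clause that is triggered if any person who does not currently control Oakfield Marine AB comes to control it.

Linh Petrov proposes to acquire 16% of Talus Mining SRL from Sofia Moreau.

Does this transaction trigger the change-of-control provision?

The purchase adds only to Linh's holdings (Sofia's stake shrinks), so Linh is the only person who could newly come to control Oakfield.
Linh holds 65% of Selkirk, so Linh controls Selkirk.
Neither Linh nor any entity Linh controls holds any voting interest in Oakfield.
So before the transaction, Linh does not control Oakfield.
After the purchase, Linh holds 16% of Talus directly, and Sofia's stake falls to 8%.
Linh's side now holds 16% of Talus, not > 40%, so Linh still does not control Talus.
After the transaction, neither Linh nor any entity Linh controls holds a voting interest in Oakfield, so Linh still does not control it.
No new person acquires control, so the clause is not triggered.

No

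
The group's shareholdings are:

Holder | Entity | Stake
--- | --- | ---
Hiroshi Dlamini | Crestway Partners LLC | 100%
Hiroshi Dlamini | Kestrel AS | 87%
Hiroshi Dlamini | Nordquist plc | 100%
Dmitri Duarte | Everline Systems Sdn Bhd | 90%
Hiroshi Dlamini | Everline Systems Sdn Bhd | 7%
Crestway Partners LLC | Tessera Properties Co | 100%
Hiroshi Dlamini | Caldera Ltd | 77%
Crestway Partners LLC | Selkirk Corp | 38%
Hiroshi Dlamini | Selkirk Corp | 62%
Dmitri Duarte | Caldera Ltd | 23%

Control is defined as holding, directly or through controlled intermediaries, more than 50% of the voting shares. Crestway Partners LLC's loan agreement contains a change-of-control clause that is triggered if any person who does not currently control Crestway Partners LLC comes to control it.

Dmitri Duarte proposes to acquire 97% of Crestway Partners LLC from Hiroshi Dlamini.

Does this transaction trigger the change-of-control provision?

Yes

The purchase adds only to Dmitri's holdings (Hiroshi's stake shrinks), so Dmitri is the only person who could newly come to control Crestway.
Dmitri holds 90% of Everline, so Dmitri controls Everline.
Neither Dmitri nor any entity Dmitri controls holds any voting interest in Crestway.
So before the transaction, Dmitri does not control Crestway.
After the purchase, Dmitri holds 97% of Crestway directly, and Hiroshi's stake falls to 3%.
Dmitri holds 97% of Crestway, so Dmitri controls Crestway.
Dmitri did not control Crestway before and does after, so the clause is triggered.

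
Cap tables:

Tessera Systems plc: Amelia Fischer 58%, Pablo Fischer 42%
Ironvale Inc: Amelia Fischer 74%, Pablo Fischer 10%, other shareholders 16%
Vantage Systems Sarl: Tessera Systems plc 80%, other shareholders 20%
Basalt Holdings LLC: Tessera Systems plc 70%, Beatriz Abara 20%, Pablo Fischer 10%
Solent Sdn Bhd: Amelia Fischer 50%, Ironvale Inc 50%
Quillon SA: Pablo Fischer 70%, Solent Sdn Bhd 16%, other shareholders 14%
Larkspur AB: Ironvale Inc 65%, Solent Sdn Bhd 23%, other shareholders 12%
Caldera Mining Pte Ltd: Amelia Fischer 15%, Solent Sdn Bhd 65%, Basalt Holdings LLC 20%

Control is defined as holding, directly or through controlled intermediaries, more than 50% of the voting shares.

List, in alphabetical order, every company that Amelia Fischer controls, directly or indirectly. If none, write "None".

Basalt Holdings LLC, Caldera Mining Pte Ltd, Ironvale Inc, Larkspur AB, Solent Sdn Bhd, Tessera Systems plc, Vantage Systems Sarl

Amelia holds 58% of Tessera, so Amelia controls Tessera.
Amelia holds 74% of Ironvale, so Amelia controls Ironvale.
Tessera holds 80% of Vantage, so Amelia controls Vantage.
Tessera holds 70% of Basalt, so Amelia controls Basalt.
Amelia and Ironvale together hold 50% + 50% = 100% of Solent, so Amelia controls Solent.
Ironvale and Solent together hold 65% + 23% = 88% of Larkspur, so Amelia controls Larkspur.
Amelia and Solent and Basalt together hold 15% + 65% + 20% = 100% of Caldera, so Amelia controls Caldera.
No other company's threshold is met.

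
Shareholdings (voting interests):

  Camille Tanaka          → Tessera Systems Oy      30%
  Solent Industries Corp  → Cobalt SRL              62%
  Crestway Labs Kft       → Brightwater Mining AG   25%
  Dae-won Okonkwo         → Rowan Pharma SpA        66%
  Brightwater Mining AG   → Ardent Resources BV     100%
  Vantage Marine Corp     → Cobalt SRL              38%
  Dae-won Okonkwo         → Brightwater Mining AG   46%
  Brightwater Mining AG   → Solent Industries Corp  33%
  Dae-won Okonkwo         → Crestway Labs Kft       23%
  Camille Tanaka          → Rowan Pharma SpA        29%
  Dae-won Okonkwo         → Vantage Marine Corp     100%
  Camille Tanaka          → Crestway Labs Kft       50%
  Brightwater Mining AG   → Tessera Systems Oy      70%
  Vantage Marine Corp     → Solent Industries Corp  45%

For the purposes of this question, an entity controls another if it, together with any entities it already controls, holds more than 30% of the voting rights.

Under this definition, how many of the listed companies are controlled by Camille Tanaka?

1

Camille holds 50% of Crestway, so Camille controls Crestway.
No other company's threshold is met.
Camille controls 1 company.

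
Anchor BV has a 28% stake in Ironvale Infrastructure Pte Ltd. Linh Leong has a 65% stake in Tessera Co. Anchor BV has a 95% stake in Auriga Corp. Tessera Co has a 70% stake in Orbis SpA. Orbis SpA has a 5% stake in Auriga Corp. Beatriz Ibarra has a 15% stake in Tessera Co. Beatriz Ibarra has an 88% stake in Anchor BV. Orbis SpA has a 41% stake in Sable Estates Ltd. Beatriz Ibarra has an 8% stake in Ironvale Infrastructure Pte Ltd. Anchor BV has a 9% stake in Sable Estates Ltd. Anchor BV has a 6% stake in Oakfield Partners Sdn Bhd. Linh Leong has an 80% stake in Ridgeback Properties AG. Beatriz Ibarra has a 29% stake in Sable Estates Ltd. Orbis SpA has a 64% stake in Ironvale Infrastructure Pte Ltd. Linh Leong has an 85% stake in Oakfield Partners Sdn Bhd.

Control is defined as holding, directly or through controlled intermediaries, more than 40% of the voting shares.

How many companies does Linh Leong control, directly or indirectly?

6

Linh holds 65% of Tessera, so Linh controls Tessera.
Tessera holds 70% of Orbis, so Linh controls Orbis.
Orbis holds 41% of Sable, so Linh controls Sable.
Linh holds 85% of Oakfield, so Linh controls Oakfield.
Linh holds 80% of Ridgeback, so Linh controls Ridgeback.
Orbis holds 64% of Ironvale, so Linh controls Ironvale.
No other company's threshold is met.
Linh controls 6 companies.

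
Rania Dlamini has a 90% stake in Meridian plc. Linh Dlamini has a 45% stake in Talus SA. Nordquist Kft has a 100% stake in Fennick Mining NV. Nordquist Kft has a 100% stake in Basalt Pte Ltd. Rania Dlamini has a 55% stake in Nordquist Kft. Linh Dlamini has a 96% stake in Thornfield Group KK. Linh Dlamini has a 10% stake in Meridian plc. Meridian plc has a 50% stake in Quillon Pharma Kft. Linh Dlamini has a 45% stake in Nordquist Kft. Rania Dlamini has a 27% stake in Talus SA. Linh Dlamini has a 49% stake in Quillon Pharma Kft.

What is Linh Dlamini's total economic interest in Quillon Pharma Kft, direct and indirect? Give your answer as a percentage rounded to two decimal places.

Linh reaches Quillon along 2 paths.
Via Meridian: 10% × 50% = 5%.
Direct stake: 49% = 49%.
Total: 5% + 49% = 54%.
Rounded: 54.00%.

54.00%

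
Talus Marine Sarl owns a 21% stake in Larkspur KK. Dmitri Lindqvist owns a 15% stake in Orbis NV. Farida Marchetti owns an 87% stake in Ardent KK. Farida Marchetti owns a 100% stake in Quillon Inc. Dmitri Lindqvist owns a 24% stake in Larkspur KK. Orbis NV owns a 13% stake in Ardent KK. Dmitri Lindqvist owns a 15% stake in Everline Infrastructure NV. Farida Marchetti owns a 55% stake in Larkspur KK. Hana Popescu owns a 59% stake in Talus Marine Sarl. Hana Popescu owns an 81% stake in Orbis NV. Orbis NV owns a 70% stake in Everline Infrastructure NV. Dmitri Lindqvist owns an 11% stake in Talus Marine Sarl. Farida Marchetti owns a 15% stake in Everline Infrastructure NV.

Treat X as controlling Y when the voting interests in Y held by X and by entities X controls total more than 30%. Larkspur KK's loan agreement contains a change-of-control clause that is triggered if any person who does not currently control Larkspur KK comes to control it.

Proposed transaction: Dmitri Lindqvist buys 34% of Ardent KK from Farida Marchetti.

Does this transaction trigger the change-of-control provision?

No

The purchase adds only to Dmitri's holdings (Farida's stake shrinks), so Dmitri is the only person who could newly come to control Larkspur.
Dmitri's largest direct stake is 24% in Larkspur, which does not meet the threshold, so Dmitri controls no company.
In Larkspur, Dmitri's side holds only 24%, not > 30%.
So before the transaction, Dmitri does not control Larkspur.
After the purchase, Dmitri holds 34% of Ardent directly, and Farida's stake falls to 53%.
Dmitri holds 34% of Ardent, so Dmitri controls Ardent.
After the transaction, Dmitri's side holds 24% of Larkspur, not > 30%, so Dmitri still does not control Larkspur.
No new person acquires control, so the clause is not triggered.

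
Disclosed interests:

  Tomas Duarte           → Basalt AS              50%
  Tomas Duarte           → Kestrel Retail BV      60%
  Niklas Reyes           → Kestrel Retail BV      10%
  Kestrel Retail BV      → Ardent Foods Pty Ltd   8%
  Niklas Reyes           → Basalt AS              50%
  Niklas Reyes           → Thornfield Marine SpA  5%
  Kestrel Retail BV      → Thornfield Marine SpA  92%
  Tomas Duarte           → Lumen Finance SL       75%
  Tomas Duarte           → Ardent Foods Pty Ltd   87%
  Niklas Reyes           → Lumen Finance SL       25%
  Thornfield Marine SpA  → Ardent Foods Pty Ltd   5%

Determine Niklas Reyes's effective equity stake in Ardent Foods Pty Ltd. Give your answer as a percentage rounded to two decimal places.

Niklas reaches Ardent along 3 paths.
Via Kestrel: 10% × 8% = 0.8%.
Via Kestrel → Thornfield: 10% × 92% × 5% = 0.46%.
Via Thornfield: 5% × 5% = 0.25%.
Total: 0.8% + 0.46% + 0.25% = 1.51%.

1.51%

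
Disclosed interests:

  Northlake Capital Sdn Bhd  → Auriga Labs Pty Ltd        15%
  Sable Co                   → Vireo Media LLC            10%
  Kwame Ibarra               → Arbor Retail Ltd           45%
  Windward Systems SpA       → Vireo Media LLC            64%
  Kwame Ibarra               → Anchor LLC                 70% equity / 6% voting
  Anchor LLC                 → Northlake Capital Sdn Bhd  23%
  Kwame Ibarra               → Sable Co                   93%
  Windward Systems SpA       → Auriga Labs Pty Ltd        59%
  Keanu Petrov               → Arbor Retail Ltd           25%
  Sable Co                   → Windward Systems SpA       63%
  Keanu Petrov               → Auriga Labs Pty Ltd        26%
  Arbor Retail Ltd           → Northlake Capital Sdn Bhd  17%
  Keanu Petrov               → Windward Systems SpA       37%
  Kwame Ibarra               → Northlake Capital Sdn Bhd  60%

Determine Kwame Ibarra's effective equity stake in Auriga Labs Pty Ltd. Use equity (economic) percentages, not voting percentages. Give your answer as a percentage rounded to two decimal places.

47.13%

Kwame reaches Auriga along 4 paths.
Via Sable → Windward: 93% × 63% × 59% = 34.5681%.
Via Northlake: 60% × 15% = 9%.
Via Anchor → Northlake: 70% × 23% × 15% = 2.415%.
Via Arbor → Northlake: 45% × 17% × 15% = 1.1475%.
Total: 34.5681% + 9% + 2.415% + 1.1475% = 47.1306%.
Rounded: 47.13%.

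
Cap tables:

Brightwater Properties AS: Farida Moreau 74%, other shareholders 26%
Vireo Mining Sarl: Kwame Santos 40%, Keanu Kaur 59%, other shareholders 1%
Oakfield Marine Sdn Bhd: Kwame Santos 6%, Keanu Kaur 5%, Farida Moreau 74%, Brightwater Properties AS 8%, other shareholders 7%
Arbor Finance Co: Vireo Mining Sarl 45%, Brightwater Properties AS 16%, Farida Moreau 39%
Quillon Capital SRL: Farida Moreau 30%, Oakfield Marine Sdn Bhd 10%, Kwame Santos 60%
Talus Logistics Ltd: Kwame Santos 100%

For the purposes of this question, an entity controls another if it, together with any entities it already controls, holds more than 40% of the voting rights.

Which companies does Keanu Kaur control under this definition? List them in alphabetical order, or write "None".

Keanu holds 59% of Vireo, so Keanu controls Vireo.
Vireo holds 45% of Arbor, so Keanu controls Arbor.
No other company's threshold is met.

Arbor Finance Co, Vireo Mining Sarl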